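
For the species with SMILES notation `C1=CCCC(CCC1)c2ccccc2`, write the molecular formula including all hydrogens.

C14H18

Heavy atoms from the SMILES: 14 C.
Implicit hydrogens by atom environment:
  5 × C: 2 H each → 10
  5 × C (aromatic): 1 H each → 5
  3 × C: 1 H each → 3
  1 × C (aromatic): no H
  Total hydrogens = 18.
Molecular formula: C14H18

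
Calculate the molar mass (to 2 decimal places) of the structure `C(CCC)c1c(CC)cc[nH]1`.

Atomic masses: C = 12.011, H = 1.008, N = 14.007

Molecular formula: C10H17N.
M = 10×12.011 + 17×1.008 + 1×14.007 = 151.25 g/mol.

151.25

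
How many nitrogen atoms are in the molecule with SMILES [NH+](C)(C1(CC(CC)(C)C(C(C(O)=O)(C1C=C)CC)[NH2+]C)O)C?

2

The symbol for nitrogen appears 2 times in the SMILES.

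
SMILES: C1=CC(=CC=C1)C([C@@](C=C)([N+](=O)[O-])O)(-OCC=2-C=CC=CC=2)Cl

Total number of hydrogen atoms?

16

Hydrogens are implicit in SMILES; fill each atom to its normal valence:
  10 × C (aromatic): 1 H each → 10
  2 × C: 2 H each → 4
  2 × C: no H
  2 × C (aromatic): no H
  2 × O: no H
  1 × C: 1 H
  1 × Cl: no H
  1 × N (charge +1): no H
  1 × O: 1 H
  1 × O (charge -1): no H
  Total hydrogens = 16.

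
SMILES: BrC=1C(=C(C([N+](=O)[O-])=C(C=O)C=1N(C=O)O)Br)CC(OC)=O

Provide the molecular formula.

Heavy atoms from the SMILES: 2 Br, 11 C, 2 N, 7 O.
Implicit hydrogens by atom environment:
  6 × C (aromatic): no H
  5 × O: no H
  2 × Br: no H
  2 × C: 1 H each → 2
  1 × C: 3 H
  1 × C: 2 H
  1 × C: no H
  1 × N (charge +1): no H
  1 × N: no H
  1 × O: 1 H
  1 × O (charge -1): no H
  Total hydrogens = 8.
Molecular formula: C11H8Br2N2O7

C11H8Br2N2O7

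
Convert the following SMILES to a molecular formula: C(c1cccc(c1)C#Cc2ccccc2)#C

Heavy atoms from the SMILES: 16 C.
Implicit hydrogens by atom environment:
  9 × C (aromatic): 1 H each → 9
  3 × C (aromatic): no H
  3 × C: no H
  1 × C: 1 H
  Total hydrogens = 10.
Molecular formula: C16H10

C16H10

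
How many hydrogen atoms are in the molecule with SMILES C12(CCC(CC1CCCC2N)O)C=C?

Hydrogens are implicit in SMILES; fill each atom to its normal valence:
  7 × C: 2 H each → 14
  4 × C: 1 H each → 4
  1 × C: no H
  1 × N: 2 H
  1 × O: 1 H
  Total hydrogens = 21.

21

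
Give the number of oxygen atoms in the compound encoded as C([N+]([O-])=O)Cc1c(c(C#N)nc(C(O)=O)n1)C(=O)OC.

6

The symbol for oxygen appears 6 times in the SMILES.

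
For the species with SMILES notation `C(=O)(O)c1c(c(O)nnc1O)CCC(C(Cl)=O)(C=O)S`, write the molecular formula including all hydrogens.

Heavy atoms from the SMILES: 10 C, 1 Cl, 2 N, 6 O, 1 S.
Implicit hydrogens by atom environment:
  4 × C (aromatic): no H
  3 × C: no H
  3 × O: 1 H each → 3
  3 × O: no H
  2 × C: 2 H each → 4
  2 × N (aromatic): no H
  1 × C: 1 H
  1 × Cl: no H
  1 × S: 1 H
  Total hydrogens = 9.
Molecular formula: C10H9ClN2O6S

C10H9ClN2O6S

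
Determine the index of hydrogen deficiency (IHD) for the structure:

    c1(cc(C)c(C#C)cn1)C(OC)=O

Molecular formula from the SMILES: C10H9NO2.
DoU = (2C + 2 + N − H − X)/2 = (2·10 + 2 + 1 − 9 − 0)/2 = 14/2 = 7.
(Structurally: 1 ring(s) + 6 π bond(s) = 7.)

7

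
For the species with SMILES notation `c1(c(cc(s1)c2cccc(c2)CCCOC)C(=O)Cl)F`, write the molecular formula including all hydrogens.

C15H14ClFO2S

Heavy atoms from the SMILES: 15 C, 1 Cl, 1 F, 2 O, 1 S.
Implicit hydrogens by atom environment:
  5 × C (aromatic): 1 H each → 5
  5 × C (aromatic): no H
  3 × C: 2 H each → 6
  2 × O: no H
  1 × C: 3 H
  1 × C: no H
  1 × Cl: no H
  1 × F: no H
  1 × S (aromatic): no H
  Total hydrogens = 14.
Molecular formula: C15H14ClFO2S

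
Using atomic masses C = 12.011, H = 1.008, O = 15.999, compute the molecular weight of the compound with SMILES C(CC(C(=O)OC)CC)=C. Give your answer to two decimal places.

Molecular formula: C8H14O2.
M = 8×12.011 + 14×1.008 + 2×15.999 = 142.20 g/mol.

142.20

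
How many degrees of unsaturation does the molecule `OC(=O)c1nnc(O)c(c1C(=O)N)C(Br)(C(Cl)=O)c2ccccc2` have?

Molecular formula from the SMILES: C14H9BrClN3O5.
DoU = (2C + 2 + N − H − X)/2 = (2·14 + 2 + 3 − 9 − 2)/2 = 22/2 = 11.
(Structurally: 2 ring(s) + 9 π bond(s) = 11.)

11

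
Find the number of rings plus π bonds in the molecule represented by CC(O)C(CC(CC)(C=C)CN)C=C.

2

Molecular formula from the SMILES: C12H23NO.
DoU = (2C + 2 + N − H − X)/2 = (2·12 + 2 + 1 − 23 − 0)/2 = 4/2 = 2.
(Structurally: 0 ring(s) + 2 π bond(s) = 2.)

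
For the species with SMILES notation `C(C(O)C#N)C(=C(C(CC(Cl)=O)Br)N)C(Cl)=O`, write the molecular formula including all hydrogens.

Heavy atoms from the SMILES: 1 Br, 9 C, 2 Cl, 2 N, 3 O.
Implicit hydrogens by atom environment:
  5 × C: no H
  2 × C: 2 H each → 4
  2 × C: 1 H each → 2
  2 × Cl: no H
  2 × O: no H
  1 × Br: no H
  1 × N: 2 H
  1 × N: no H
  1 × O: 1 H
  Total hydrogens = 9.
Molecular formula: C9H9BrCl2N2O3

C9H9BrCl2N2O3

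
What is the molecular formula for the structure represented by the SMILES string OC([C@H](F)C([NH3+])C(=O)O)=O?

C4H7FNO4+

Heavy atoms from the SMILES: 4 C, 1 F, 1 N, 4 O.
Implicit hydrogens by atom environment:
  2 × C: 1 H each → 2
  2 × C: no H
  2 × O: 1 H each → 2
  2 × O: no H
  1 × F: no H
  1 × N (charge +1): 3 H
  Total hydrogens = 7.
Net charge +1.
Molecular formula: C4H7FNO4+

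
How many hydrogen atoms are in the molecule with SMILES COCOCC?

10

Hydrogens are implicit in SMILES; fill each atom to its normal valence:
  2 × C: 3 H each → 6
  2 × C: 2 H each → 4
  2 × O: no H
  Total hydrogens = 10.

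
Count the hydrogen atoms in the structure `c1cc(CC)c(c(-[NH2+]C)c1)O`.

Hydrogens are implicit in SMILES; fill each atom to its normal valence:
  3 × C (aromatic): 1 H each → 3
  3 × C (aromatic): no H
  2 × C: 3 H each → 6
  1 × C: 2 H
  1 × N (charge +1): 2 H
  1 × O: 1 H
  Total hydrogens = 14.

14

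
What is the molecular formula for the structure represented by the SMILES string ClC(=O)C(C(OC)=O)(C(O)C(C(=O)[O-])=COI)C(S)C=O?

C10H9ClIO8S-

Heavy atoms from the SMILES: 10 C, 1 Cl, 1 I, 8 O, 1 S.
Implicit hydrogens by atom environment:
  6 × O: no H
  5 × C: no H
  4 × C: 1 H each → 4
  1 × C: 3 H
  1 × Cl: no H
  1 × I: no H
  1 × O: 1 H
  1 × O (charge -1): no H
  1 × S: 1 H
  Total hydrogens = 9.
Net charge -1.
Molecular formula: C10H9ClIO8S-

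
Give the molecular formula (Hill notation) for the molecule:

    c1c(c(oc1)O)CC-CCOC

C9H14O3

Heavy atoms from the SMILES: 9 C, 3 O.
Implicit hydrogens by atom environment:
  4 × C: 2 H each → 8
  2 × C (aromatic): 1 H each → 2
  2 × C (aromatic): no H
  1 × C: 3 H
  1 × O: 1 H
  1 × O (aromatic): no H
  1 × O: no H
  Total hydrogens = 14.
Molecular formula: C9H14O3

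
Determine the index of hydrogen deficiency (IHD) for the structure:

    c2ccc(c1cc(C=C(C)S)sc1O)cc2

Molecular formula from the SMILES: C13H12OS2.
DoU = (2C + 2 + N − H − X)/2 = (2·13 + 2 + 0 − 12 − 0)/2 = 16/2 = 8.
(Structurally: 2 ring(s) + 6 π bond(s) = 8.)

8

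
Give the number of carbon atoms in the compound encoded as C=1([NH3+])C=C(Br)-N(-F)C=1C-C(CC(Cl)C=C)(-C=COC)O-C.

The symbol for carbon appears 14 times in the SMILES. (Cl is a single chlorine, not C + l.)

14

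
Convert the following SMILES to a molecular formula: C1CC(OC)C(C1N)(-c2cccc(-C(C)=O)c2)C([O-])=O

Heavy atoms from the SMILES: 15 C, 1 N, 4 O.
Implicit hydrogens by atom environment:
  4 × C (aromatic): 1 H each → 4
  3 × C: no H
  3 × O: no H
  2 × C: 3 H each → 6
  2 × C: 2 H each → 4
  2 × C: 1 H each → 2
  2 × C (aromatic): no H
  1 × N: 2 H
  1 × O (charge -1): no H
  Total hydrogens = 18.
Net charge -1.
Molecular formula: C15H18NO4-

C15H18NO4-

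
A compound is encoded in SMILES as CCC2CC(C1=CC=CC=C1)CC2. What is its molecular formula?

Heavy atoms from the SMILES: 13 C.
Implicit hydrogens by atom environment:
  5 × C (aromatic): 1 H each → 5
  4 × C: 2 H each → 8
  2 × C: 1 H each → 2
  1 × C: 3 H
  1 × C (aromatic): no H
  Total hydrogens = 18.
Molecular formula: C13H18

C13H18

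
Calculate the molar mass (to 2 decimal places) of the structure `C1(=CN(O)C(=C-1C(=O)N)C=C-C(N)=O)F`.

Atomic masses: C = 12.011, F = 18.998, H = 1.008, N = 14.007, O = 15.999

Molecular formula: C8H8FN3O3.
M = 8×12.011 + 1×18.998 + 8×1.008 + 3×14.007 + 3×15.999 = 213.17 g/mol.

213.17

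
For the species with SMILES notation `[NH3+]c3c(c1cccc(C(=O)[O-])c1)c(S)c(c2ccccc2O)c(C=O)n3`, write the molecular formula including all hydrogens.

C19H14N2O4S

Heavy atoms from the SMILES: 19 C, 2 N, 4 O, 1 S.
Implicit hydrogens by atom environment:
  9 × C (aromatic): no H
  8 × C (aromatic): 1 H each → 8
  2 × O: no H
  1 × C: 1 H
  1 × C: no H
  1 × N (charge +1): 3 H
  1 × N (aromatic): no H
  1 × O: 1 H
  1 × O (charge -1): no H
  1 × S: 1 H
  Total hydrogens = 14.
Molecular formula: C19H14N2O4S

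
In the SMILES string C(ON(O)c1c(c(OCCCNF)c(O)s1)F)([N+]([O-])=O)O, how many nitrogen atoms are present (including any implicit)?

3

The symbol for nitrogen appears 3 times in the SMILES.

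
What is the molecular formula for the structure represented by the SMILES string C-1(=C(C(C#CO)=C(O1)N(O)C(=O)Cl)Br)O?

C7H3BrClNO5

Heavy atoms from the SMILES: 1 Br, 7 C, 1 Cl, 1 N, 5 O.
Implicit hydrogens by atom environment:
  4 × C (aromatic): no H
  3 × C: no H
  3 × O: 1 H each → 3
  1 × Br: no H
  1 × Cl: no H
  1 × N: no H
  1 × O (aromatic): no H
  1 × O: no H
  Total hydrogens = 3.
Molecular formula: C7H3BrClNO5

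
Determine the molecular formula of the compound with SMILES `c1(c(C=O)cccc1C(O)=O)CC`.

C10H10O3

Heavy atoms from the SMILES: 10 C, 3 O.
Implicit hydrogens by atom environment:
  3 × C (aromatic): 1 H each → 3
  3 × C (aromatic): no H
  2 × O: no H
  1 × C: 3 H
  1 × C: 2 H
  1 × C: 1 H
  1 × C: no H
  1 × O: 1 H
  Total hydrogens = 10.
Molecular formula: C10H10O3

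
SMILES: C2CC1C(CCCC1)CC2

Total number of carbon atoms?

The symbol for carbon appears 10 times in the SMILES.

10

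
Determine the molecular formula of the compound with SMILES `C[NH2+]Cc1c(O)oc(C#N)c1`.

C7H9N2O2+

Heavy atoms from the SMILES: 7 C, 2 N, 2 O.
Implicit hydrogens by atom environment:
  3 × C (aromatic): no H
  1 × C: 3 H
  1 × C: 2 H
  1 × C (aromatic): 1 H
  1 × C: no H
  1 × N (charge +1): 2 H
  1 × N: no H
  1 × O: 1 H
  1 × O (aromatic): no H
  Total hydrogens = 9.
Net charge +1.
Molecular formula: C7H9N2O2+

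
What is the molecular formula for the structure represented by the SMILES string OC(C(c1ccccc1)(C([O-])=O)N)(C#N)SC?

Heavy atoms from the SMILES: 11 C, 2 N, 3 O, 1 S.
Implicit hydrogens by atom environment:
  5 × C (aromatic): 1 H each → 5
  4 × C: no H
  1 × C: 3 H
  1 × C (aromatic): no H
  1 × N: 2 H
  1 × N: no H
  1 × O: 1 H
  1 × O: no H
  1 × O (charge -1): no H
  1 × S: no H
  Total hydrogens = 11.
Net charge -1.
Molecular formula: C11H11N2O3S-

C11H11N2O3S-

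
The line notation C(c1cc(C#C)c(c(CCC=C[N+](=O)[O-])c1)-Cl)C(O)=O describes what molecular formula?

C14H12ClNO4

Heavy atoms from the SMILES: 14 C, 1 Cl, 1 N, 4 O.
Implicit hydrogens by atom environment:
  4 × C (aromatic): no H
  3 × C: 2 H each → 6
  3 × C: 1 H each → 3
  2 × C (aromatic): 1 H each → 2
  2 × C: no H
  2 × O: no H
  1 × Cl: no H
  1 × N (charge +1): no H
  1 × O: 1 H
  1 × O (charge -1): no H
  Total hydrogens = 12.
Molecular formula: C14H12ClNO4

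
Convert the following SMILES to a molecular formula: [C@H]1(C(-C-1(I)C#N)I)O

Heavy atoms from the SMILES: 4 C, 2 I, 1 N, 1 O.
Implicit hydrogens by atom environment:
  2 × C: 1 H each → 2
  2 × C: no H
  2 × I: no H
  1 × N: no H
  1 × O: 1 H
  Total hydrogens = 3.
Molecular formula: C4H3I2NO

C4H3I2NO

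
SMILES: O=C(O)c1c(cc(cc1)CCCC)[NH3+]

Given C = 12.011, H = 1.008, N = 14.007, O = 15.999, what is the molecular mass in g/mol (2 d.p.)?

Molecular formula: C11H16NO2+.
M = 11×12.011 + 16×1.008 + 1×14.007 + 2×15.999 = 194.25 g/mol.

194.25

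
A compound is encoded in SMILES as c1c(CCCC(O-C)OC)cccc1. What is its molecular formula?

C12H18O2

Heavy atoms from the SMILES: 12 C, 2 O.
Implicit hydrogens by atom environment:
  5 × C (aromatic): 1 H each → 5
  3 × C: 2 H each → 6
  2 × C: 3 H each → 6
  2 × O: no H
  1 × C: 1 H
  1 × C (aromatic): no H
  Total hydrogens = 18.
Molecular formula: C12H18O2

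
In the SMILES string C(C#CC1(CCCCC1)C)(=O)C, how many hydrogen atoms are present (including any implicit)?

Hydrogens are implicit in SMILES; fill each atom to its normal valence:
  5 × C: 2 H each → 10
  4 × C: no H
  2 × C: 3 H each → 6
  1 × O: no H
  Total hydrogens = 16.

16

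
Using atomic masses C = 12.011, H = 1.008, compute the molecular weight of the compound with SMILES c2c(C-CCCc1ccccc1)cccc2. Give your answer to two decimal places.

Molecular formula: C16H18.
M = 16×12.011 + 18×1.008 = 210.32 g/mol.

210.32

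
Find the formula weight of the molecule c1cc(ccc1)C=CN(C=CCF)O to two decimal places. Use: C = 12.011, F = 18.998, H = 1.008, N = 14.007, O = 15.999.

193.22

Molecular formula: C11H12FNO.
M = 11×12.011 + 1×18.998 + 12×1.008 + 1×14.007 + 1×15.999 = 193.22 g/mol.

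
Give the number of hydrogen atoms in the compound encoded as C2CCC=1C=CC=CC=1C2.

Hydrogens are implicit in SMILES; fill each atom to its normal valence:
  4 × C: 2 H each → 8
  4 × C (aromatic): 1 H each → 4
  2 × C (aromatic): no H
  Total hydrogens = 12.

12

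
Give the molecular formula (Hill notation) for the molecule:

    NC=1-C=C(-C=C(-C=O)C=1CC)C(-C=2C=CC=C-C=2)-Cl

C16H16ClNO

Heavy atoms from the SMILES: 16 C, 1 Cl, 1 N, 1 O.
Implicit hydrogens by atom environment:
  7 × C (aromatic): 1 H each → 7
  5 × C (aromatic): no H
  2 × C: 1 H each → 2
  1 × C: 3 H
  1 × C: 2 H
  1 × Cl: no H
  1 × N: 2 H
  1 × O: no H
  Total hydrogens = 16.
Molecular formula: C16H16ClNO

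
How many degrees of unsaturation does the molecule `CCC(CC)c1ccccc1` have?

Molecular formula from the SMILES: C11H16.
DoU = (2C + 2 + N − H − X)/2 = (2·11 + 2 + 0 − 16 − 0)/2 = 8/2 = 4.
(Structurally: 1 ring(s) + 3 π bond(s) = 4.)

4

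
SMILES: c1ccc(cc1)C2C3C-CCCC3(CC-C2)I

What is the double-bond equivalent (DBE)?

6

Molecular formula from the SMILES: C16H21I.
DoU = (2C + 2 + N − H − X)/2 = (2·16 + 2 + 0 − 21 − 1)/2 = 12/2 = 6.
(Structurally: 3 ring(s) + 3 π bond(s) = 6.)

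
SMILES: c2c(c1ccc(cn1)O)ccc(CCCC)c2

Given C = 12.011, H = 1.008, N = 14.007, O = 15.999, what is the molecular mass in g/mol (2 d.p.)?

227.31

Molecular formula: C15H17NO.
M = 15×12.011 + 17×1.008 + 1×14.007 + 1×15.999 = 227.31 g/mol.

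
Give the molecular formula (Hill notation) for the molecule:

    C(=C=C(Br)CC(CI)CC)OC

Heavy atoms from the SMILES: 1 Br, 9 C, 1 I, 1 O.
Implicit hydrogens by atom environment:
  3 × C: 2 H each → 6
  2 × C: 3 H each → 6
  2 × C: 1 H each → 2
  2 × C: no H
  1 × Br: no H
  1 × I: no H
  1 × O: no H
  Total hydrogens = 14.
Molecular formula: C9H14BrIO

C9H14BrIO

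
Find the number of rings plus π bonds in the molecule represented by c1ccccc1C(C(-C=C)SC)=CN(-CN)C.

6

Molecular formula from the SMILES: C14H20N2S.
DoU = (2C + 2 + N − H − X)/2 = (2·14 + 2 + 2 − 20 − 0)/2 = 12/2 = 6.
(Structurally: 1 ring(s) + 5 π bond(s) = 6.)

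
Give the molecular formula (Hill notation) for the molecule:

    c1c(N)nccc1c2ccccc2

C11H10N2

Heavy atoms from the SMILES: 11 C, 2 N.
Implicit hydrogens by atom environment:
  8 × C (aromatic): 1 H each → 8
  3 × C (aromatic): no H
  1 × N: 2 H
  1 × N (aromatic): no H
  Total hydrogens = 10.
Molecular formula: C11H10N2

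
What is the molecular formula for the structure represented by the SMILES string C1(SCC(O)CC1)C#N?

C6H9NOS

Heavy atoms from the SMILES: 6 C, 1 N, 1 O, 1 S.
Implicit hydrogens by atom environment:
  3 × C: 2 H each → 6
  2 × C: 1 H each → 2
  1 × C: no H
  1 × N: no H
  1 × O: 1 H
  1 × S: no H
  Total hydrogens = 9.
Molecular formula: C6H9NOS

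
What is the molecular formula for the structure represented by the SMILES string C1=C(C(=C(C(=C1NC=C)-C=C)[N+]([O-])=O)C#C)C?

C13H12N2O2

Heavy atoms from the SMILES: 13 C, 2 N, 2 O.
Implicit hydrogens by atom environment:
  5 × C (aromatic): no H
  3 × C: 1 H each → 3
  2 × C: 2 H each → 4
  1 × C: 3 H
  1 × C (aromatic): 1 H
  1 × C: no H
  1 × N: 1 H
  1 × N (charge +1): no H
  1 × O: no H
  1 × O (charge -1): no H
  Total hydrogens = 12.
Molecular formula: C13H12N2O2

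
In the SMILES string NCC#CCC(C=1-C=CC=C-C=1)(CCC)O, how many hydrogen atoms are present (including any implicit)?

19

Hydrogens are implicit in SMILES; fill each atom to its normal valence:
  5 × C (aromatic): 1 H each → 5
  4 × C: 2 H each → 8
  3 × C: no H
  1 × C: 3 H
  1 × C (aromatic): no H
  1 × N: 2 H
  1 × O: 1 H
  Total hydrogens = 19.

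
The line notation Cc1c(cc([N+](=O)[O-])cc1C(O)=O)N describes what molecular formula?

C8H8N2O4

Heavy atoms from the SMILES: 8 C, 2 N, 4 O.
Implicit hydrogens by atom environment:
  4 × C (aromatic): no H
  2 × C (aromatic): 1 H each → 2
  2 × O: no H
  1 × C: 3 H
  1 × C: no H
  1 × N: 2 H
  1 × N (charge +1): no H
  1 × O: 1 H
  1 × O (charge -1): no H
  Total hydrogens = 8.
Molecular formula: C8H8N2O4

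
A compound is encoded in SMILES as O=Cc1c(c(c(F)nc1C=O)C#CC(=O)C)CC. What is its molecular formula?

Heavy atoms from the SMILES: 13 C, 1 F, 1 N, 3 O.
Implicit hydrogens by atom environment:
  5 × C (aromatic): no H
  3 × C: no H
  3 × O: no H
  2 × C: 3 H each → 6
  2 × C: 1 H each → 2
  1 × C: 2 H
  1 × F: no H
  1 × N (aromatic): no H
  Total hydrogens = 10.
Molecular formula: C13H10FNO3

C13H10FNO3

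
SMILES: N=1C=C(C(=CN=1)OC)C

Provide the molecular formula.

Heavy atoms from the SMILES: 6 C, 2 N, 1 O.
Implicit hydrogens by atom environment:
  2 × C: 3 H each → 6
  2 × C (aromatic): 1 H each → 2
  2 × C (aromatic): no H
  2 × N (aromatic): no H
  1 × O: no H
  Total hydrogens = 8.
Molecular formula: C6H8N2O

C6H8N2O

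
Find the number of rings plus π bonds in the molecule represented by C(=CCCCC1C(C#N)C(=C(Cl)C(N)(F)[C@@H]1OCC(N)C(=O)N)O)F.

Molecular formula from the SMILES: C15H21ClF2N4O3.
DoU = (2C + 2 + N − H − X)/2 = (2·15 + 2 + 4 − 21 − 3)/2 = 12/2 = 6.
(Structurally: 1 ring(s) + 5 π bond(s) = 6.)

6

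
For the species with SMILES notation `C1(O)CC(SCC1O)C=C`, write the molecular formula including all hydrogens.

C7H12O2S

Heavy atoms from the SMILES: 7 C, 2 O, 1 S.
Implicit hydrogens by atom environment:
  4 × C: 1 H each → 4
  3 × C: 2 H each → 6
  2 × O: 1 H each → 2
  1 × S: no H
  Total hydrogens = 12.
Molecular formula: C7H12O2S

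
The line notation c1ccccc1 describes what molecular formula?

C6H6

Heavy atoms from the SMILES: 6 C.
Implicit hydrogens by atom environment:
  6 × C (aromatic): 1 H each → 6
  Total hydrogens = 6.
Molecular formula: C6H6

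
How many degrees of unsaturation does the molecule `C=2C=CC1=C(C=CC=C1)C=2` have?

7

Molecular formula from the SMILES: C10H8.
DoU = (2C + 2 + N − H − X)/2 = (2·10 + 2 + 0 − 8 − 0)/2 = 14/2 = 7.
(Structurally: 2 ring(s) + 5 π bond(s) = 7.)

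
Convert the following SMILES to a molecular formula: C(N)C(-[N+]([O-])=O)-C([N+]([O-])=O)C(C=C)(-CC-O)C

C9H17N3O5

Heavy atoms from the SMILES: 9 C, 3 N, 5 O.
Implicit hydrogens by atom environment:
  4 × C: 2 H each → 8
  3 × C: 1 H each → 3
  2 × N (charge +1): no H
  2 × O: no H
  2 × O (charge -1): no H
  1 × C: 3 H
  1 × C: no H
  1 × N: 2 H
  1 × O: 1 H
  Total hydrogens = 17.
Molecular formula: C9H17N3O5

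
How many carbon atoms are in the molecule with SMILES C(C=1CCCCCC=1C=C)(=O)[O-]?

The symbol for carbon appears 10 times in the SMILES.

10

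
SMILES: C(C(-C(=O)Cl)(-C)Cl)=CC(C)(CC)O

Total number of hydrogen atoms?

Hydrogens are implicit in SMILES; fill each atom to its normal valence:
  3 × C: 3 H each → 9
  3 × C: no H
  2 × C: 1 H each → 2
  2 × Cl: no H
  1 × C: 2 H
  1 × O: 1 H
  1 × O: no H
  Total hydrogens = 14.

14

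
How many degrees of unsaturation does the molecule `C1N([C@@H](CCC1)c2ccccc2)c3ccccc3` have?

9

Molecular formula from the SMILES: C17H19N.
DoU = (2C + 2 + N − H − X)/2 = (2·17 + 2 + 1 − 19 − 0)/2 = 18/2 = 9.
(Structurally: 3 ring(s) + 6 π bond(s) = 9.)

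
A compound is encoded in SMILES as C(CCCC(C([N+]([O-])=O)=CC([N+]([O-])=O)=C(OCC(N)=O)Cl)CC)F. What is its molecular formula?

Heavy atoms from the SMILES: 13 C, 1 Cl, 1 F, 3 N, 6 O.
Implicit hydrogens by atom environment:
  6 × C: 2 H each → 12
  4 × C: no H
  4 × O: no H
  2 × C: 1 H each → 2
  2 × N (charge +1): no H
  2 × O (charge -1): no H
  1 × C: 3 H
  1 × Cl: no H
  1 × F: no H
  1 × N: 2 H
  Total hydrogens = 19.
Molecular formula: C13H19ClFN3O6

C13H19ClFN3O6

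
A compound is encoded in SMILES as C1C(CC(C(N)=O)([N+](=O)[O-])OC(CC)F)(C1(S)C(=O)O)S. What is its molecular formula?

C10H15FN2O6S2

Heavy atoms from the SMILES: 10 C, 1 F, 2 N, 6 O, 2 S.
Implicit hydrogens by atom environment:
  5 × C: no H
  4 × O: no H
  3 × C: 2 H each → 6
  2 × S: 1 H each → 2
  1 × C: 3 H
  1 × C: 1 H
  1 × F: no H
  1 × N: 2 H
  1 × N (charge +1): no H
  1 × O: 1 H
  1 × O (charge -1): no H
  Total hydrogens = 15.
Molecular formula: C10H15FN2O6S2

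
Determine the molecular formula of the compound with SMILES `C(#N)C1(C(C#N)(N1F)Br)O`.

C4HBrFN3O

Heavy atoms from the SMILES: 1 Br, 4 C, 1 F, 3 N, 1 O.
Implicit hydrogens by atom environment:
  4 × C: no H
  3 × N: no H
  1 × Br: no H
  1 × F: no H
  1 × O: 1 H
  Total hydrogens = 1.
Molecular formula: C4HBrFN3O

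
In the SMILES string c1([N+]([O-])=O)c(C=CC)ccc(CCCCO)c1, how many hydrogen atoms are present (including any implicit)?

Hydrogens are implicit in SMILES; fill each atom to its normal valence:
  4 × C: 2 H each → 8
  3 × C (aromatic): 1 H each → 3
  3 × C (aromatic): no H
  2 × C: 1 H each → 2
  1 × C: 3 H
  1 × N (charge +1): no H
  1 × O: 1 H
  1 × O: no H
  1 × O (charge -1): no H
  Total hydrogens = 17.

17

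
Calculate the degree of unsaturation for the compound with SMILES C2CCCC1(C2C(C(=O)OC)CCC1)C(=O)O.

Molecular formula from the SMILES: C13H20O4.
DoU = (2C + 2 + N − H − X)/2 = (2·13 + 2 + 0 − 20 − 0)/2 = 8/2 = 4.
(Structurally: 2 ring(s) + 2 π bond(s) = 4.)

4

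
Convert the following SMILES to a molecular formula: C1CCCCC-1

C6H12

Heavy atoms from the SMILES: 6 C.
Implicit hydrogens by atom environment:
  6 × C: 2 H each → 12
  Total hydrogens = 12.
Molecular formula: C6H12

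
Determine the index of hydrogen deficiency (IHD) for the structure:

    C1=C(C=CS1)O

3

Molecular formula from the SMILES: C4H4OS.
DoU = (2C + 2 + N − H − X)/2 = (2·4 + 2 + 0 − 4 − 0)/2 = 6/2 = 3.
(Structurally: 1 ring(s) + 2 π bond(s) = 3.)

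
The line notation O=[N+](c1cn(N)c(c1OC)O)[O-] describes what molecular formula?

Heavy atoms from the SMILES: 5 C, 3 N, 4 O.
Implicit hydrogens by atom environment:
  3 × C (aromatic): no H
  2 × O: no H
  1 × C: 3 H
  1 × C (aromatic): 1 H
  1 × N: 2 H
  1 × N (aromatic): no H
  1 × N (charge +1): no H
  1 × O: 1 H
  1 × O (charge -1): no H
  Total hydrogens = 7.
Molecular formula: C5H7N3O4

C5H7N3O4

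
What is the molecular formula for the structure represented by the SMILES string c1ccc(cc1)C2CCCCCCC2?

C14H20

Heavy atoms from the SMILES: 14 C.
Implicit hydrogens by atom environment:
  7 × C: 2 H each → 14
  5 × C (aromatic): 1 H each → 5
  1 × C: 1 H
  1 × C (aromatic): no H
  Total hydrogens = 20.
Molecular formula: C14H20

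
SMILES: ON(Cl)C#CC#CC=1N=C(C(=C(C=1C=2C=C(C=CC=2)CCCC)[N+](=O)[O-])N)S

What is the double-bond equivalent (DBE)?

Molecular formula from the SMILES: C19H17ClN4O3S.
DoU = (2C + 2 + N − H − X)/2 = (2·19 + 2 + 4 − 17 − 1)/2 = 26/2 = 13.
(Structurally: 2 ring(s) + 11 π bond(s) = 13.)

13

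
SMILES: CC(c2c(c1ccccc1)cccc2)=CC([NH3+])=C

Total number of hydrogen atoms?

18

Hydrogens are implicit in SMILES; fill each atom to its normal valence:
  9 × C (aromatic): 1 H each → 9
  3 × C (aromatic): no H
  2 × C: no H
  1 × C: 3 H
  1 × C: 2 H
  1 × C: 1 H
  1 × N (charge +1): 3 H
  Total hydrogens = 18.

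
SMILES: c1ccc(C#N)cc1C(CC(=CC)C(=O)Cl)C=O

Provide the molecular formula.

Heavy atoms from the SMILES: 14 C, 1 Cl, 1 N, 2 O.
Implicit hydrogens by atom environment:
  4 × C (aromatic): 1 H each → 4
  3 × C: 1 H each → 3
  3 × C: no H
  2 × C (aromatic): no H
  2 × O: no H
  1 × C: 3 H
  1 × C: 2 H
  1 × Cl: no H
  1 × N: no H
  Total hydrogens = 12.
Molecular formula: C14H12ClNO2

C14H12ClNO2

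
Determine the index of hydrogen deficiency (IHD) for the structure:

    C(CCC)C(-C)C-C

0

Molecular formula from the SMILES: C8H18.
DoU = (2C + 2 + N − H − X)/2 = (2·8 + 2 + 0 − 18 − 0)/2 = 0/2 = 0.
(Structurally: 0 ring(s) + 0 π bond(s) = 0.)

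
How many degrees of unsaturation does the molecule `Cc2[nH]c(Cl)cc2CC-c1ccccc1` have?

7

Molecular formula from the SMILES: C13H14ClN.
DoU = (2C + 2 + N − H − X)/2 = (2·13 + 2 + 1 − 14 − 1)/2 = 14/2 = 7.
(Structurally: 2 ring(s) + 5 π bond(s) = 7.)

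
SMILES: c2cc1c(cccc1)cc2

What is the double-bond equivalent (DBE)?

7

Molecular formula from the SMILES: C10H8.
DoU = (2C + 2 + N − H − X)/2 = (2·10 + 2 + 0 − 8 − 0)/2 = 14/2 = 7.
(Structurally: 2 ring(s) + 5 π bond(s) = 7.)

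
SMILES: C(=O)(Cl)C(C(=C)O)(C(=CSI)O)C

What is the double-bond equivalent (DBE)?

3

Molecular formula from the SMILES: C7H8ClIO3S.
DoU = (2C + 2 + N − H − X)/2 = (2·7 + 2 + 0 − 8 − 2)/2 = 6/2 = 3.
(Structurally: 0 ring(s) + 3 π bond(s) = 3.)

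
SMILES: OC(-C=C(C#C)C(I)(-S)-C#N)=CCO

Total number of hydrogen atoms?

Hydrogens are implicit in SMILES; fill each atom to its normal valence:
  5 × C: no H
  3 × C: 1 H each → 3
  2 × O: 1 H each → 2
  1 × C: 2 H
  1 × I: no H
  1 × N: no H
  1 × S: 1 H
  Total hydrogens = 8.

8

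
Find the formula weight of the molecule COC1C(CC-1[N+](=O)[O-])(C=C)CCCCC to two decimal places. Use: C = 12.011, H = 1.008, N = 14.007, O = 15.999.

227.30

Molecular formula: C12H21NO3.
M = 12×12.011 + 21×1.008 + 1×14.007 + 3×15.999 = 227.30 g/mol.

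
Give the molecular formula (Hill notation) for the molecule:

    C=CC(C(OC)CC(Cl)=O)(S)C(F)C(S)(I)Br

C9H12BrClFIO2S2

Heavy atoms from the SMILES: 1 Br, 9 C, 1 Cl, 1 F, 1 I, 2 O, 2 S.
Implicit hydrogens by atom environment:
  3 × C: 1 H each → 3
  3 × C: no H
  2 × C: 2 H each → 4
  2 × O: no H
  2 × S: 1 H each → 2
  1 × Br: no H
  1 × C: 3 H
  1 × Cl: no H
  1 × F: no H
  1 × I: no H
  Total hydrogens = 12.
Molecular formula: C9H12BrClFIO2S2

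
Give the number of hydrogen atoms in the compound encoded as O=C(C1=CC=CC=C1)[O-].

5

Hydrogens are implicit in SMILES; fill each atom to its normal valence:
  5 × C (aromatic): 1 H each → 5
  1 × C (aromatic): no H
  1 × C: no H
  1 × O: no H
  1 × O (charge -1): no H
  Total hydrogens = 5.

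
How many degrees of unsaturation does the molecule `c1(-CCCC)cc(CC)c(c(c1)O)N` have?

Molecular formula from the SMILES: C12H19NO.
DoU = (2C + 2 + N − H − X)/2 = (2·12 + 2 + 1 − 19 − 0)/2 = 8/2 = 4.
(Structurally: 1 ring(s) + 3 π bond(s) = 4.)

4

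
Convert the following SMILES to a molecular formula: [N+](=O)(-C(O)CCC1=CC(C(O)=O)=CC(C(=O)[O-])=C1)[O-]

C11H10NO7-

Heavy atoms from the SMILES: 11 C, 1 N, 7 O.
Implicit hydrogens by atom environment:
  3 × C (aromatic): 1 H each → 3
  3 × C (aromatic): no H
  3 × O: no H
  2 × C: 2 H each → 4
  2 × C: no H
  2 × O: 1 H each → 2
  2 × O (charge -1): no H
  1 × C: 1 H
  1 × N (charge +1): no H
  Total hydrogens = 10.
Net charge -1.
Molecular formula: C11H10NO7-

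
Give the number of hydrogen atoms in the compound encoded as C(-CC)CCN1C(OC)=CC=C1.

17

Hydrogens are implicit in SMILES; fill each atom to its normal valence:
  4 × C: 2 H each → 8
  3 × C (aromatic): 1 H each → 3
  2 × C: 3 H each → 6
  1 × C (aromatic): no H
  1 × N (aromatic): no H
  1 × O: no H
  Total hydrogens = 17.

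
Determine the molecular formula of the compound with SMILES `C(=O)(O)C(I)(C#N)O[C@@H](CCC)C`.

Heavy atoms from the SMILES: 8 C, 1 I, 1 N, 3 O.
Implicit hydrogens by atom environment:
  3 × C: no H
  2 × C: 3 H each → 6
  2 × C: 2 H each → 4
  2 × O: no H
  1 × C: 1 H
  1 × I: no H
  1 × N: no H
  1 × O: 1 H
  Total hydrogens = 12.
Molecular formula: C8H12INO3

C8H12INO3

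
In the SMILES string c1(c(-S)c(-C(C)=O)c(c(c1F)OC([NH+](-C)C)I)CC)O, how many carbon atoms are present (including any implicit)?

The symbol for carbon appears 13 times in the SMILES. Lowercase c denotes aromatic carbon and counts toward C.

13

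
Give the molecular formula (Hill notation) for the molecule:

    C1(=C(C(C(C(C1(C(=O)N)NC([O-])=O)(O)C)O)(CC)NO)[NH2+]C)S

Heavy atoms from the SMILES: 12 C, 4 N, 6 O, 1 S.
Implicit hydrogens by atom environment:
  7 × C: no H
  3 × C: 3 H each → 9
  3 × O: 1 H each → 3
  2 × N: 1 H each → 2
  2 × O: no H
  1 × C: 2 H
  1 × C: 1 H
  1 × N: 2 H
  1 × N (charge +1): 2 H
  1 × O (charge -1): no H
  1 × S: 1 H
  Total hydrogens = 22.
Molecular formula: C12H22N4O6S

C12H22N4O6S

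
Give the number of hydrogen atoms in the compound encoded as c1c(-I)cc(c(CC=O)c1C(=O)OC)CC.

Hydrogens are implicit in SMILES; fill each atom to its normal valence:
  4 × C (aromatic): no H
  3 × O: no H
  2 × C: 3 H each → 6
  2 × C: 2 H each → 4
  2 × C (aromatic): 1 H each → 2
  1 × C: 1 H
  1 × C: no H
  1 × I: no H
  Total hydrogens = 13.

13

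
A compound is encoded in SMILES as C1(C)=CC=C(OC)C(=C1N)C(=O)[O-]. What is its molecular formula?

Heavy atoms from the SMILES: 9 C, 1 N, 3 O.
Implicit hydrogens by atom environment:
  4 × C (aromatic): no H
  2 × C: 3 H each → 6
  2 × C (aromatic): 1 H each → 2
  2 × O: no H
  1 × C: no H
  1 × N: 2 H
  1 × O (charge -1): no H
  Total hydrogens = 10.
Net charge -1.
Molecular formula: C9H10NO3-

C9H10NO3-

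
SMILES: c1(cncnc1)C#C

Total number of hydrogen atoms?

4

Hydrogens are implicit in SMILES; fill each atom to its normal valence:
  3 × C (aromatic): 1 H each → 3
  2 × N (aromatic): no H
  1 × C: 1 H
  1 × C (aromatic): no H
  1 × C: no H
  Total hydrogens = 4.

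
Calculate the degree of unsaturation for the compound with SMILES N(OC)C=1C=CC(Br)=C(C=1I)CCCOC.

4

Molecular formula from the SMILES: C11H15BrINO2.
DoU = (2C + 2 + N − H − X)/2 = (2·11 + 2 + 1 − 15 − 2)/2 = 8/2 = 4.
(Structurally: 1 ring(s) + 3 π bond(s) = 4.)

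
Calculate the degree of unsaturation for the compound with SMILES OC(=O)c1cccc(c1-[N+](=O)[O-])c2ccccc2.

Molecular formula from the SMILES: C13H9NO4.
DoU = (2C + 2 + N − H − X)/2 = (2·13 + 2 + 1 − 9 − 0)/2 = 20/2 = 10.
(Structurally: 2 ring(s) + 8 π bond(s) = 10.)

10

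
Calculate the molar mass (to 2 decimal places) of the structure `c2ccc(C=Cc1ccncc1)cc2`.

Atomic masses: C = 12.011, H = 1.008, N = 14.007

181.24

Molecular formula: C13H11N.
M = 13×12.011 + 11×1.008 + 1×14.007 = 181.24 g/mol.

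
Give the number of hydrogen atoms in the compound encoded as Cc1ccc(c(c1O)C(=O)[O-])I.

6

Hydrogens are implicit in SMILES; fill each atom to its normal valence:
  4 × C (aromatic): no H
  2 × C (aromatic): 1 H each → 2
  1 × C: 3 H
  1 × C: no H
  1 × I: no H
  1 × O: 1 H
  1 × O: no H
  1 × O (charge -1): no H
  Total hydrogens = 6.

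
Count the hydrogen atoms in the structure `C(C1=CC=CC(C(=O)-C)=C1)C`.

Hydrogens are implicit in SMILES; fill each atom to its normal valence:
  4 × C (aromatic): 1 H each → 4
  2 × C: 3 H each → 6
  2 × C (aromatic): no H
  1 × C: 2 H
  1 × C: no H
  1 × O: no H
  Total hydrogens = 12.

12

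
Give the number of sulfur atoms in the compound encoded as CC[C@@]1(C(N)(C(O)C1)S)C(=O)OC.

1

The symbol for sulfur appears 1 time in the SMILES.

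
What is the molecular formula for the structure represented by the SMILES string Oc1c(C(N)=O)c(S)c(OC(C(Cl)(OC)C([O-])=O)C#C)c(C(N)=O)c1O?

Heavy atoms from the SMILES: 14 C, 1 Cl, 2 N, 8 O, 1 S.
Implicit hydrogens by atom environment:
  6 × C (aromatic): no H
  5 × C: no H
  5 × O: no H
  2 × C: 1 H each → 2
  2 × N: 2 H each → 4
  2 × O: 1 H each → 2
  1 × C: 3 H
  1 × Cl: no H
  1 × O (charge -1): no H
  1 × S: 1 H
  Total hydrogens = 12.
Net charge -1.
Molecular formula: C14H12ClN2O8S-

C14H12ClN2O8S-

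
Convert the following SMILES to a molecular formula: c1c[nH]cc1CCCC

C8H13N

Heavy atoms from the SMILES: 8 C, 1 N.
Implicit hydrogens by atom environment:
  3 × C: 2 H each → 6
  3 × C (aromatic): 1 H each → 3
  1 × C: 3 H
  1 × C (aromatic): no H
  1 × N (aromatic): 1 H
  Total hydrogens = 13.
Molecular formula: C8H13N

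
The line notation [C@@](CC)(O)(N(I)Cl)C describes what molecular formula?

C4H9ClINO

Heavy atoms from the SMILES: 4 C, 1 Cl, 1 I, 1 N, 1 O.
Implicit hydrogens by atom environment:
  2 × C: 3 H each → 6
  1 × C: 2 H
  1 × C: no H
  1 × Cl: no H
  1 × I: no H
  1 × N: no H
  1 × O: 1 H
  Total hydrogens = 9.
Molecular formula: C4H9ClINO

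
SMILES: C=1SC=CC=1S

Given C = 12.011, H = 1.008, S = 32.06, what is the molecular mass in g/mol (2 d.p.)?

Molecular formula: C4H4S2.
M = 4×12.011 + 4×1.008 + 2×32.06 = 116.20 g/mol.

116.20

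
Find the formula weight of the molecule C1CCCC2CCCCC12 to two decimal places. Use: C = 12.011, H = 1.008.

Molecular formula: C10H18.
M = 10×12.011 + 18×1.008 = 138.25 g/mol.

138.25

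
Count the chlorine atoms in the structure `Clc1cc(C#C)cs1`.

1

The symbol for chlorine appears 1 time in the SMILES.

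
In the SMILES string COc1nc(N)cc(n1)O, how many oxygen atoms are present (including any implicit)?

2

The symbol for oxygen appears 2 times in the SMILES.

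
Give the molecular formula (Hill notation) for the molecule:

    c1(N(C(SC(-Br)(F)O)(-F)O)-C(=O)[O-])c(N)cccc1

C9H8BrF2N2O4S-

Heavy atoms from the SMILES: 1 Br, 9 C, 2 F, 2 N, 4 O, 1 S.
Implicit hydrogens by atom environment:
  4 × C (aromatic): 1 H each → 4
  3 × C: no H
  2 × C (aromatic): no H
  2 × F: no H
  2 × O: 1 H each → 2
  1 × Br: no H
  1 × N: 2 H
  1 × N: no H
  1 × O: no H
  1 × O (charge -1): no H
  1 × S: no H
  Total hydrogens = 8.
Net charge -1.
Molecular formula: C9H8BrF2N2O4S-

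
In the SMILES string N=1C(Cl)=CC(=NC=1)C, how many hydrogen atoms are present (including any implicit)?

5

Hydrogens are implicit in SMILES; fill each atom to its normal valence:
  2 × C (aromatic): 1 H each → 2
  2 × C (aromatic): no H
  2 × N (aromatic): no H
  1 × C: 3 H
  1 × Cl: no H
  Total hydrogens = 5.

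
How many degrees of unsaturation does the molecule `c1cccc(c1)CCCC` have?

4

Molecular formula from the SMILES: C10H14.
DoU = (2C + 2 + N − H − X)/2 = (2·10 + 2 + 0 − 14 − 0)/2 = 8/2 = 4.
(Structurally: 1 ring(s) + 3 π bond(s) = 4.)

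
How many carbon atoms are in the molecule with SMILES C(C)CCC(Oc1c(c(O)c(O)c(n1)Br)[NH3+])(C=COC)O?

The symbol for carbon appears 13 times in the SMILES. Lowercase c denotes aromatic carbon and counts toward C.

13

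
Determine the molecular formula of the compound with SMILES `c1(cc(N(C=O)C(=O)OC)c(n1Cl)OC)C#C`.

C10H9ClN2O4

Heavy atoms from the SMILES: 10 C, 1 Cl, 2 N, 4 O.
Implicit hydrogens by atom environment:
  4 × O: no H
  3 × C (aromatic): no H
  2 × C: 3 H each → 6
  2 × C: 1 H each → 2
  2 × C: no H
  1 × C (aromatic): 1 H
  1 × Cl: no H
  1 × N (aromatic): no H
  1 × N: no H
  Total hydrogens = 9.
Molecular formula: C10H9ClN2O4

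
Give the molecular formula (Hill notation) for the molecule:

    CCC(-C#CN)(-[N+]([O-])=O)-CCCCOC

C10H18N2O3

Heavy atoms from the SMILES: 10 C, 2 N, 3 O.
Implicit hydrogens by atom environment:
  5 × C: 2 H each → 10
  3 × C: no H
  2 × C: 3 H each → 6
  2 × O: no H
  1 × N: 2 H
  1 × N (charge +1): no H
  1 × O (charge -1): no H
  Total hydrogens = 18.
Molecular formula: C10H18N2O3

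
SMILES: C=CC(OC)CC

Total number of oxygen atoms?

The symbol for oxygen appears 1 time in the SMILES.

1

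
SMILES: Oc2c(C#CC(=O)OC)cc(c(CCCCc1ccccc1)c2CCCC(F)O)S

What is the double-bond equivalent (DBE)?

Molecular formula from the SMILES: C24H27FO4S.
DoU = (2C + 2 + N − H − X)/2 = (2·24 + 2 + 0 − 27 − 1)/2 = 22/2 = 11.
(Structurally: 2 ring(s) + 9 π bond(s) = 11.)

11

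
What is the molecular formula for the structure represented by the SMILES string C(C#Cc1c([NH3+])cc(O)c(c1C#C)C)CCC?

Heavy atoms from the SMILES: 15 C, 1 N, 1 O.
Implicit hydrogens by atom environment:
  5 × C (aromatic): no H
  3 × C: 2 H each → 6
  3 × C: no H
  2 × C: 3 H each → 6
  1 × C (aromatic): 1 H
  1 × C: 1 H
  1 × N (charge +1): 3 H
  1 × O: 1 H
  Total hydrogens = 18.
Net charge +1.
Molecular formula: C15H18NO+

C15H18NO+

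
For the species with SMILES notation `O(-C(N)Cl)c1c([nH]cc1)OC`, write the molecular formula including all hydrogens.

Heavy atoms from the SMILES: 6 C, 1 Cl, 2 N, 2 O.
Implicit hydrogens by atom environment:
  2 × C (aromatic): 1 H each → 2
  2 × C (aromatic): no H
  2 × O: no H
  1 × C: 3 H
  1 × C: 1 H
  1 × Cl: no H
  1 × N: 2 H
  1 × N (aromatic): 1 H
  Total hydrogens = 9.
Molecular formula: C6H9ClN2O2

C6H9ClN2O2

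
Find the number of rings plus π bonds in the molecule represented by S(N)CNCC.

0

Molecular formula from the SMILES: C3H10N2S.
DoU = (2C + 2 + N − H − X)/2 = (2·3 + 2 + 2 − 10 − 0)/2 = 0/2 = 0.
(Structurally: 0 ring(s) + 0 π bond(s) = 0.)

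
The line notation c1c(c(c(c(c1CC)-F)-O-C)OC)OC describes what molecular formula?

Heavy atoms from the SMILES: 11 C, 1 F, 3 O.
Implicit hydrogens by atom environment:
  5 × C (aromatic): no H
  4 × C: 3 H each → 12
  3 × O: no H
  1 × C: 2 H
  1 × C (aromatic): 1 H
  1 × F: no H
  Total hydrogens = 15.
Molecular formula: C11H15FO3

C11H15FO3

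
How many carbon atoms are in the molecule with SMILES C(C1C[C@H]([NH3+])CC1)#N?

The symbol for carbon appears 6 times in the SMILES.

6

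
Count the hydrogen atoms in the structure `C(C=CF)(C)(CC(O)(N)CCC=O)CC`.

20

Hydrogens are implicit in SMILES; fill each atom to its normal valence:
  4 × C: 2 H each → 8
  3 × C: 1 H each → 3
  2 × C: 3 H each → 6
  2 × C: no H
  1 × F: no H
  1 × N: 2 H
  1 × O: 1 H
  1 × O: no H
  Total hydrogens = 20.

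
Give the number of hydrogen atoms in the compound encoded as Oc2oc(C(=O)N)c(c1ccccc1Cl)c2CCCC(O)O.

Hydrogens are implicit in SMILES; fill each atom to its normal valence:
  6 × C (aromatic): no H
  4 × C (aromatic): 1 H each → 4
  3 × C: 2 H each → 6
  3 × O: 1 H each → 3
  1 × C: 1 H
  1 × C: no H
  1 × Cl: no H
  1 × N: 2 H
  1 × O (aromatic): no H
  1 × O: no H
  Total hydrogens = 16.

16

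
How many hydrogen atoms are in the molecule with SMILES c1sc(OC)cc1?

6

Hydrogens are implicit in SMILES; fill each atom to its normal valence:
  3 × C (aromatic): 1 H each → 3
  1 × C: 3 H
  1 × C (aromatic): no H
  1 × O: no H
  1 × S (aromatic): no H
  Total hydrogens = 6.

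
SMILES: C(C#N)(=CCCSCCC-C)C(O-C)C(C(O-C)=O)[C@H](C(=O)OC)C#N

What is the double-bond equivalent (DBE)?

7

Molecular formula from the SMILES: C18H26N2O5S.
DoU = (2C + 2 + N − H − X)/2 = (2·18 + 2 + 2 − 26 − 0)/2 = 14/2 = 7.
(Structurally: 0 ring(s) + 7 π bond(s) = 7.)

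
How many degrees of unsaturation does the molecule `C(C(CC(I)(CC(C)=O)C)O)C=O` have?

Molecular formula from the SMILES: C9H15IO3.
DoU = (2C + 2 + N − H − X)/2 = (2·9 + 2 + 0 − 15 − 1)/2 = 4/2 = 2.
(Structurally: 0 ring(s) + 2 π bond(s) = 2.)

2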